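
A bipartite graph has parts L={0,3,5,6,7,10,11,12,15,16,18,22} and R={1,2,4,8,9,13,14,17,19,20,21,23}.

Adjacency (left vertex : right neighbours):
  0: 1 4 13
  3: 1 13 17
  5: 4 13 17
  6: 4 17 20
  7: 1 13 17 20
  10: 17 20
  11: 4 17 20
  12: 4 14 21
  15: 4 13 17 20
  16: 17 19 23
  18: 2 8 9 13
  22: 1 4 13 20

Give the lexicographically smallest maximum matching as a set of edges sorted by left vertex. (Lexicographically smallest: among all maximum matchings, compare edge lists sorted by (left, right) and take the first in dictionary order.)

Lex-smallest maximum matching: {(0,1), (3,13), (5,4), (6,17), (7,20), (12,14), (16,19), (18,2)}

|M| = 8 (so the lex-smallest maximum matching has 8 edges)
process left vertices in ascending order; for each, take the smallest-labelled available neighbour that still permits 8 edges overall, or leave it unmatched if none does
lex-smallest matching: {0-1, 3-13, 5-4, 6-17, 7-20, 12-14, 16-19, 18-2}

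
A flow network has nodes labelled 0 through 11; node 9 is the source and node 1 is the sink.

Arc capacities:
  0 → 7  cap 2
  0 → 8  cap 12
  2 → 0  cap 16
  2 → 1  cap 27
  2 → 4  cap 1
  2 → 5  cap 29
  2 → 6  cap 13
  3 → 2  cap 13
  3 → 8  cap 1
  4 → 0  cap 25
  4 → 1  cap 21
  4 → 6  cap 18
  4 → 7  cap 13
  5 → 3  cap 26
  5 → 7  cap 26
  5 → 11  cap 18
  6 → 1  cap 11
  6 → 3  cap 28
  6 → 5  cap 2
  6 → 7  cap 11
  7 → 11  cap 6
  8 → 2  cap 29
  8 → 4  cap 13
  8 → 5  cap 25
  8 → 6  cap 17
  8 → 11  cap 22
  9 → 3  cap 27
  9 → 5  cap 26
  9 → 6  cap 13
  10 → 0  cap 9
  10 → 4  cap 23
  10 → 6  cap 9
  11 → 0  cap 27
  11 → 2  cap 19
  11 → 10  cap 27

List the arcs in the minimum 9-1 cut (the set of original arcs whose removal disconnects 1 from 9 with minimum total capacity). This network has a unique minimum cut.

Min-cut arcs: {(3,2), (3,8), (5,11), (6,1), (7,11)} (total capacity 49)

augment #1: 9→6→1 push 11
augment #2: 9→3→2→1 push 13
augment #3: 9→3→8→2→1 push 1
augment #4: 9→5→11→2→1 push 13
augment #5: 9→5→11→2→4→1 push 1
augment #6: 9→5→11→10→4→1 push 4
augment #7: 9→5→7→11→10→4→1 push 6
max flow = 49; residual-reachable set from 9 gives S-side
cut edges (S→T): {(3,2), (3,8), (5,11), (6,1), (7,11)} total cap 49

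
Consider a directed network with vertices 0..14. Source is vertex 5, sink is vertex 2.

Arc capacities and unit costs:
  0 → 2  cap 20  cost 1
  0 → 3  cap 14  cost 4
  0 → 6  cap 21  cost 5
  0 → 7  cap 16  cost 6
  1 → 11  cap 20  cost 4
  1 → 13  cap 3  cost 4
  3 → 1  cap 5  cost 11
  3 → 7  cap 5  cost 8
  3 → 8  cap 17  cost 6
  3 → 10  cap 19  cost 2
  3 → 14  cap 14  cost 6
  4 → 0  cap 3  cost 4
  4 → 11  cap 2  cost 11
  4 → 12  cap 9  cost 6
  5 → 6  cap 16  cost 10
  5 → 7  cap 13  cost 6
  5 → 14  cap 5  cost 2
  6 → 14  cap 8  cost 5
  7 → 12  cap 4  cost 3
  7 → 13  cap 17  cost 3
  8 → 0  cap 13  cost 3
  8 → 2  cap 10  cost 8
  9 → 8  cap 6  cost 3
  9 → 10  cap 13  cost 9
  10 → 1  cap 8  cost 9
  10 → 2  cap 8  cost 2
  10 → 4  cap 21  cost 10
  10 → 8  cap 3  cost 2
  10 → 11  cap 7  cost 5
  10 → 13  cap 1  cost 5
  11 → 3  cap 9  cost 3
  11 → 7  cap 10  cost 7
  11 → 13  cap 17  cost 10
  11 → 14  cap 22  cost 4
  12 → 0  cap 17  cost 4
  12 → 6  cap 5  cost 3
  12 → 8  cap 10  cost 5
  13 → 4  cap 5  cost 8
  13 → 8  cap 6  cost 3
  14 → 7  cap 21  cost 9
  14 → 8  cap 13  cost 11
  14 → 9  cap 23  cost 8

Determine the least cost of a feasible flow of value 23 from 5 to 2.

shortest-cost path #1: 5→7→12→0→2 push 4 @ unit cost 14 (adds 56)
shortest-cost path #2: 5→7→13→8→0→2 push 6 @ unit cost 16 (adds 96)
shortest-cost path #3: 5→14→8→0→2 push 5 @ unit cost 17 (adds 85)
shortest-cost path #4: 5→7→13→4→0→2 push 3 @ unit cost 22 (adds 66)
shortest-cost path #5: 5→6→14→8→0→2 push 2 @ unit cost 30 (adds 60)
shortest-cost path #6: 5→6→14→8→2 push 3 @ unit cost 34 (adds 102)
total cost = 465

Minimum cost for 23 units: 465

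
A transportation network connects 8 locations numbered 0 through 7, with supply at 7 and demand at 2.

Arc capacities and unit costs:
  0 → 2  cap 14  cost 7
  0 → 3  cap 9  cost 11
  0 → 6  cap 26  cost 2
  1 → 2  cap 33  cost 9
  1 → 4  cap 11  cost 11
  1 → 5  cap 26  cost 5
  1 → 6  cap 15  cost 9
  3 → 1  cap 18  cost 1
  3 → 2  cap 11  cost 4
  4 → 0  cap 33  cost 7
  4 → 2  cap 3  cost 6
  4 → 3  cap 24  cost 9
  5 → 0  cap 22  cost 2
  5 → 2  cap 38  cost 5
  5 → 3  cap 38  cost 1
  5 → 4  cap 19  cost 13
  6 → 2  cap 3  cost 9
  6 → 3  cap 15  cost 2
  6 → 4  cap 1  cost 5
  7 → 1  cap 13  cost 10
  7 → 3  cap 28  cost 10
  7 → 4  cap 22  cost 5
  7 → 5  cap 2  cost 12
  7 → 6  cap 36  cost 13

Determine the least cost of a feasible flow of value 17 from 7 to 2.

Minimum cost for 17 units: 240

shortest-cost path #1: 7→4→2 push 3 @ unit cost 11 (adds 33)
shortest-cost path #2: 7→3→2 push 11 @ unit cost 14 (adds 154)
shortest-cost path #3: 7→5→2 push 2 @ unit cost 17 (adds 34)
shortest-cost path #4: 7→1→2 push 1 @ unit cost 19 (adds 19)
total cost = 240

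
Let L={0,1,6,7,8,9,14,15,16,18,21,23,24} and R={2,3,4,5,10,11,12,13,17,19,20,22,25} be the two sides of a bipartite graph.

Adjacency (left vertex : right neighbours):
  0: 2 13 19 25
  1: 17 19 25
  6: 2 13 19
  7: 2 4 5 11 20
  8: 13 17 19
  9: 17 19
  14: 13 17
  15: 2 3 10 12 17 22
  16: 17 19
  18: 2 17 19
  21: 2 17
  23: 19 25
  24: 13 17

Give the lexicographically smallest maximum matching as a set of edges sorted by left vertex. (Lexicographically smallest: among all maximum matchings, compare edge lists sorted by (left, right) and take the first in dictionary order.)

Lex-smallest maximum matching: {(0,2), (1,17), (6,13), (7,4), (8,19), (15,3), (23,25)}

|M| = 7 (so the lex-smallest maximum matching has 7 edges)
process left vertices in ascending order; for each, take the smallest-labelled available neighbour that still permits 7 edges overall, or leave it unmatched if none does
lex-smallest matching: {0-2, 1-17, 6-13, 7-4, 8-19, 15-3, 23-25}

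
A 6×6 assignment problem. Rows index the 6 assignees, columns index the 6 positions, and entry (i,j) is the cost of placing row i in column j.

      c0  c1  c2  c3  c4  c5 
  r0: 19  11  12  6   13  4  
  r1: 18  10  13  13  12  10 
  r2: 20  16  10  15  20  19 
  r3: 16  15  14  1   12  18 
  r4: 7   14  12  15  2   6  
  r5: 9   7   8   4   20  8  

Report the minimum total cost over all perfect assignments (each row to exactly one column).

Minimum assignment cost: 36

optimal assignment: row0→col5 (cost 4), row1→col1 (cost 10), row2→col2 (cost 10), row3→col3 (cost 1), row4→col4 (cost 2), row5→col0 (cost 9)
total = 4 + 10 + 10 + 1 + 2 + 9 = 36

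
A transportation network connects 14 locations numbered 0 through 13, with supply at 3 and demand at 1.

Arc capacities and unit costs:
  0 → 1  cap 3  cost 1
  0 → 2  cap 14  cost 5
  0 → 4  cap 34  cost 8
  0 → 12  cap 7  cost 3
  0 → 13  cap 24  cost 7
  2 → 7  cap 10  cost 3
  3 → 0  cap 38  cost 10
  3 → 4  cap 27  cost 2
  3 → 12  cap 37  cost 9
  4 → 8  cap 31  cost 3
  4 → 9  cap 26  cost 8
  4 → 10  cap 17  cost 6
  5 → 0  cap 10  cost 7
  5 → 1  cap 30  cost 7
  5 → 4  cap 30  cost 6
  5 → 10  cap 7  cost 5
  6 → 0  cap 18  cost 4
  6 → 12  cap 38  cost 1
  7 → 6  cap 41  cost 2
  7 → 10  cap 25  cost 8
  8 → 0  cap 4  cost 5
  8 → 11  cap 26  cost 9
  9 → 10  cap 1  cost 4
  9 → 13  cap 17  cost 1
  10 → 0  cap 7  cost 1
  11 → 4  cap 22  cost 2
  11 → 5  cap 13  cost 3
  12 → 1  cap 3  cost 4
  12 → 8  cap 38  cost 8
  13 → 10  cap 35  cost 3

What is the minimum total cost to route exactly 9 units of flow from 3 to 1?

Minimum cost for 9 units: 141

shortest-cost path #1: 3→4→10→0→1 push 3 @ unit cost 10 (adds 30)
shortest-cost path #2: 3→12→1 push 3 @ unit cost 13 (adds 39)
shortest-cost path #3: 3→4→8→11→5→1 push 3 @ unit cost 24 (adds 72)
total cost = 141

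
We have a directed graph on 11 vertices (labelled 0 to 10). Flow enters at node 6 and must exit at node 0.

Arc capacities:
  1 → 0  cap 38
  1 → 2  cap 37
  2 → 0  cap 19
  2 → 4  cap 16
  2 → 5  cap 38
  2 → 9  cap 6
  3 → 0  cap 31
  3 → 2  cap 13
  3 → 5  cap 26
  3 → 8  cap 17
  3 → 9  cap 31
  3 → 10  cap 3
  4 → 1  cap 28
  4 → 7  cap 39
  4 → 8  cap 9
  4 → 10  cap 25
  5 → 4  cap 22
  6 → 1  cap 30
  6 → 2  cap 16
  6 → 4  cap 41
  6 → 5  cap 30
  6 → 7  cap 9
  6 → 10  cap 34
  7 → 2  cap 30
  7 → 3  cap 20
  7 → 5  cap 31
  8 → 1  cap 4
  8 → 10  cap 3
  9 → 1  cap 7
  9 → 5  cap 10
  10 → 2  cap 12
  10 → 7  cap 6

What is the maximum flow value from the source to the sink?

Maximum flow value: 77

augment #1: 6→1→0 bottleneck 30, total now 30
augment #2: 6→2→0 bottleneck 16, total now 46
augment #3: 6→4→1→0 bottleneck 8, total now 54
augment #4: 6→7→2→0 bottleneck 3, total now 57
augment #5: 6→7→3→0 bottleneck 6, total now 63
augment #6: 6→4→7→3→0 bottleneck 14, total now 77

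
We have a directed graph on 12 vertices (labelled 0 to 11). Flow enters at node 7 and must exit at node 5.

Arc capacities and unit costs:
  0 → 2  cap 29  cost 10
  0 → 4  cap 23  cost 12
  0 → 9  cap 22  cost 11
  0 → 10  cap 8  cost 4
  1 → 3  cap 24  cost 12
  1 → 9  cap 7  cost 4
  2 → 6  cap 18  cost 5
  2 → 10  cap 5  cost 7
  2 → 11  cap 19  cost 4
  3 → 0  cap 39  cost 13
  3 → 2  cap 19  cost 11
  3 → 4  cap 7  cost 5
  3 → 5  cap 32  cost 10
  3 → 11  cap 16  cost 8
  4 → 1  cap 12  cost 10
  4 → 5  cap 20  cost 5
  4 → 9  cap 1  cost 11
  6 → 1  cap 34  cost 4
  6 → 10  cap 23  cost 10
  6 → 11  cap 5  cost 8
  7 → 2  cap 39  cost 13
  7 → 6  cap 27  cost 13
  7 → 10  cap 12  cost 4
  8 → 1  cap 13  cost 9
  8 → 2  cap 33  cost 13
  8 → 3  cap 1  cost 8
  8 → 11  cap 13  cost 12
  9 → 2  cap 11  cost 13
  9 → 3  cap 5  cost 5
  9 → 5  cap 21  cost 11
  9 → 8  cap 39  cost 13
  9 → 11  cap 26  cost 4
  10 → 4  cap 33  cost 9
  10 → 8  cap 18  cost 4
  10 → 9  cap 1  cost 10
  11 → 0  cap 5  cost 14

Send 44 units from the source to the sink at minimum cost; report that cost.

Minimum cost for 44 units: 1384

shortest-cost path #1: 7→10→4→5 push 12 @ unit cost 18 (adds 216)
shortest-cost path #2: 7→6→1→9→5 push 7 @ unit cost 32 (adds 224)
shortest-cost path #3: 7→2→10→4→5 push 5 @ unit cost 34 (adds 170)
shortest-cost path #4: 7→6→10→4→5 push 3 @ unit cost 37 (adds 111)
shortest-cost path #5: 7→6→1→3→5 push 17 @ unit cost 39 (adds 663)
total cost = 1384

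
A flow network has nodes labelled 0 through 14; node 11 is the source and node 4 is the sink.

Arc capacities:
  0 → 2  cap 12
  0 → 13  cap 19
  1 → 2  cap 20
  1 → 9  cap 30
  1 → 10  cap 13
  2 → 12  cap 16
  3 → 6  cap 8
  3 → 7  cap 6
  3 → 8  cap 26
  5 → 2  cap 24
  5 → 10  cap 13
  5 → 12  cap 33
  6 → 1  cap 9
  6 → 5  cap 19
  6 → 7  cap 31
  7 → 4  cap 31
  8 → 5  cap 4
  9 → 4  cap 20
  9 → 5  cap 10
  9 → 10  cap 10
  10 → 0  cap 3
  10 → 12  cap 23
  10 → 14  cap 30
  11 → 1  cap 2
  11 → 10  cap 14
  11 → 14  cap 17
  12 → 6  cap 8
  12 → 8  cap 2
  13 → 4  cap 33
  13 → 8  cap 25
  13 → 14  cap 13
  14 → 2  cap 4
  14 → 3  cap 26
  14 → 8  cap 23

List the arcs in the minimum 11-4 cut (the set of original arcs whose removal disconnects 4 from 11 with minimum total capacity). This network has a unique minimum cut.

Min-cut arcs: {(3,6), (3,7), (10,0), (11,1), (12,6)} (total capacity 27)

augment #1: 11→1→9→4 push 2
augment #2: 11→10→0→13→4 push 3
augment #3: 11→14→3→7→4 push 6
augment #4: 11→10→12→6→7→4 push 8
augment #5: 11→14→3→6→7→4 push 8
max flow = 27; residual-reachable set from 11 gives S-side
cut edges (S→T): {(3,6), (3,7), (10,0), (11,1), (12,6)} total cap 27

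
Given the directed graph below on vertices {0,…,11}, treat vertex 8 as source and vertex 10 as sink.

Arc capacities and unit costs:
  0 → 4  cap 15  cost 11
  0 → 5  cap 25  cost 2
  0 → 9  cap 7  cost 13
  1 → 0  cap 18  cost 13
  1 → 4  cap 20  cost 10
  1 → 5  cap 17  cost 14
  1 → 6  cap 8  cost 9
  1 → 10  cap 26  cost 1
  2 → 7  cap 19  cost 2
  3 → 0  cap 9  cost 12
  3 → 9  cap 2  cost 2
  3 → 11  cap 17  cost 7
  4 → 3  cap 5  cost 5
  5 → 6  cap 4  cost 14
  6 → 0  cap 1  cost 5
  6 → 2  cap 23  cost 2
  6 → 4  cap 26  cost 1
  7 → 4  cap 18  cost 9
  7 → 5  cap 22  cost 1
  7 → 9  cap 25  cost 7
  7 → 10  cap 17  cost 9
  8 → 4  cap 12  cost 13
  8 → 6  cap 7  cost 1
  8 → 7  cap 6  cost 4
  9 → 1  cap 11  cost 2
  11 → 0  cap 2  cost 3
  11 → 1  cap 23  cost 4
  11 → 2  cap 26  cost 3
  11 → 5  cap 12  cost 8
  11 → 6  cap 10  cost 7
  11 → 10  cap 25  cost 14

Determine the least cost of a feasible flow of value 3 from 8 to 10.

shortest-cost path #1: 8→6→4→3→9→1→10 push 2 @ unit cost 12 (adds 24)
shortest-cost path #2: 8→7→10 push 1 @ unit cost 13 (adds 13)
total cost = 37

Minimum cost for 3 units: 37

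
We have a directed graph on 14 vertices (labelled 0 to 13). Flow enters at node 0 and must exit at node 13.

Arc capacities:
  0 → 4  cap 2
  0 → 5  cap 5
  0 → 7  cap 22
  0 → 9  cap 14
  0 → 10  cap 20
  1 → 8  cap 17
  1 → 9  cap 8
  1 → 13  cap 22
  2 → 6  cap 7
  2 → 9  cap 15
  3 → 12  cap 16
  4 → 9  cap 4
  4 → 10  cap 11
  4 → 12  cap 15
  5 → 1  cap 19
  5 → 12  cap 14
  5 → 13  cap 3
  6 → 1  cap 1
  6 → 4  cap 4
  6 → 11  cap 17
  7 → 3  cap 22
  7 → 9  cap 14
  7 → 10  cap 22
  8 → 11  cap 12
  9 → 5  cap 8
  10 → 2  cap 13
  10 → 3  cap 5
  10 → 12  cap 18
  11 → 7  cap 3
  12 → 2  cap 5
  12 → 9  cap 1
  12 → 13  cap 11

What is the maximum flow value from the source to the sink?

augment #1: 0→5→13 bottleneck 3, total now 3
augment #2: 0→4→12→13 bottleneck 2, total now 5
augment #3: 0→5→1→13 bottleneck 2, total now 7
augment #4: 0→10→12→13 bottleneck 9, total now 16
augment #5: 0→9→5→1→13 bottleneck 8, total now 24
augment #6: 0→10→2→6→1→13 bottleneck 1, total now 25

Maximum flow value: 25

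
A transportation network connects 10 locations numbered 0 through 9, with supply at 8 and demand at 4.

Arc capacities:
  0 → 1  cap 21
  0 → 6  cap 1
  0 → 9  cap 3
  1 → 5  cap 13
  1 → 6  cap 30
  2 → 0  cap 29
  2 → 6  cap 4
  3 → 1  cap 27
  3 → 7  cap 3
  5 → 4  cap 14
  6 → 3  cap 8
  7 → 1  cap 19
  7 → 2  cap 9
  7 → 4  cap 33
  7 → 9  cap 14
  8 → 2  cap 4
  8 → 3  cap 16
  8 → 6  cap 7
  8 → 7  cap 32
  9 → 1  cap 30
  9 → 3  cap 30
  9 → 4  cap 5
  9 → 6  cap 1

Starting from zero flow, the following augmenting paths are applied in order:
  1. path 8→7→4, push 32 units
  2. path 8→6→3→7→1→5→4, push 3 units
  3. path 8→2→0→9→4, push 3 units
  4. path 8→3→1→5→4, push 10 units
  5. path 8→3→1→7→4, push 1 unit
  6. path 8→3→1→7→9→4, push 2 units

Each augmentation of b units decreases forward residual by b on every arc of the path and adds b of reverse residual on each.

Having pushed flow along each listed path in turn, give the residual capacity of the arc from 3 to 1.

after path 1 (8→7→4, push 32): res(3,1)=27
after path 2 (8→6→3→7→1→5→4, push 3): res(3,1)=27
after path 3 (8→2→0→9→4, push 3): res(3,1)=27
after path 4 (8→3→1→5→4, push 10): res(3,1)=17
after path 5 (8→3→1→7→4, push 1): res(3,1)=16
after path 6 (8→3→1→7→9→4, push 2): res(3,1)=14

Residual capacity of (3,1): 14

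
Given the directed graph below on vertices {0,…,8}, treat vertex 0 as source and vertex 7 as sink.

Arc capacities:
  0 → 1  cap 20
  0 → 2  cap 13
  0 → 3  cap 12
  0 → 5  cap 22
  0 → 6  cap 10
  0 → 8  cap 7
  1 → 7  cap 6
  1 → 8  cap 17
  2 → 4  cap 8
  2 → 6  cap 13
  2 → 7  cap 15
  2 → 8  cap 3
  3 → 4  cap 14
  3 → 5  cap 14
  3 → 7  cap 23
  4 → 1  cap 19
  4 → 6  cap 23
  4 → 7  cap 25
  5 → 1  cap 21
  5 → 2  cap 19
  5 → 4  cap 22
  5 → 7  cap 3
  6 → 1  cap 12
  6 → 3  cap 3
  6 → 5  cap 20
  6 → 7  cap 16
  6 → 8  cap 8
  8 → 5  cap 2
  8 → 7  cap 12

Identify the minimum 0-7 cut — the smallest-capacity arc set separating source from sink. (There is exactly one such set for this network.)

Min-cut arcs: {(0,2), (0,3), (0,5), (0,6), (1,7), (8,5), (8,7)} (total capacity 77)

augment #1: 0→1→7 push 6
augment #2: 0→2→7 push 13
augment #3: 0→3→7 push 12
augment #4: 0→5→7 push 3
augment #5: 0→6→7 push 10
augment #6: 0→8→7 push 7
augment #7: 0→1→8→7 push 5
augment #8: 0→5→2→7 push 2
augment #9: 0→5→4→7 push 17
augment #10: 0→1→8→5→4→7 push 2
max flow = 77; residual-reachable set from 0 gives S-side
cut edges (S→T): {(0,2), (0,3), (0,5), (0,6), (1,7), (8,5), (8,7)} total cap 77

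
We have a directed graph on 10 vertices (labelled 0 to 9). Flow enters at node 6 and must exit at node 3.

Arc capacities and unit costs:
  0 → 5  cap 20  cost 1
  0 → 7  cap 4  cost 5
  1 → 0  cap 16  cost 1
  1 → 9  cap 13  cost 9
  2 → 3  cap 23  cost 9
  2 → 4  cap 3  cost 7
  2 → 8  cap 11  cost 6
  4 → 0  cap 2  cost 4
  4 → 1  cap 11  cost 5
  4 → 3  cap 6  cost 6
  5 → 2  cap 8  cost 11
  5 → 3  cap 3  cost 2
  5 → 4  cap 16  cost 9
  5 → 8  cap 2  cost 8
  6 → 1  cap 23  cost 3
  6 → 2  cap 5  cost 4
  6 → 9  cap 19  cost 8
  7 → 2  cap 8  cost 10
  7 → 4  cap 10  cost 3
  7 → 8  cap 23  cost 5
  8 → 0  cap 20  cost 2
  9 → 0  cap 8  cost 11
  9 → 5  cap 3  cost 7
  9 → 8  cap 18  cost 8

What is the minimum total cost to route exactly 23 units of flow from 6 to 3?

Minimum cost for 23 units: 448

shortest-cost path #1: 6→1→0→5→3 push 3 @ unit cost 7 (adds 21)
shortest-cost path #2: 6→2→3 push 5 @ unit cost 13 (adds 65)
shortest-cost path #3: 6→1→0→7→4→3 push 4 @ unit cost 18 (adds 72)
shortest-cost path #4: 6→1→0→5→4→3 push 2 @ unit cost 20 (adds 40)
shortest-cost path #5: 6→1→0→5→2→3 push 7 @ unit cost 25 (adds 175)
shortest-cost path #6: 6→9→5→2→3 push 1 @ unit cost 35 (adds 35)
shortest-cost path #7: 6→9→5→4→7→2→3 push 1 @ unit cost 40 (adds 40)
total cost = 448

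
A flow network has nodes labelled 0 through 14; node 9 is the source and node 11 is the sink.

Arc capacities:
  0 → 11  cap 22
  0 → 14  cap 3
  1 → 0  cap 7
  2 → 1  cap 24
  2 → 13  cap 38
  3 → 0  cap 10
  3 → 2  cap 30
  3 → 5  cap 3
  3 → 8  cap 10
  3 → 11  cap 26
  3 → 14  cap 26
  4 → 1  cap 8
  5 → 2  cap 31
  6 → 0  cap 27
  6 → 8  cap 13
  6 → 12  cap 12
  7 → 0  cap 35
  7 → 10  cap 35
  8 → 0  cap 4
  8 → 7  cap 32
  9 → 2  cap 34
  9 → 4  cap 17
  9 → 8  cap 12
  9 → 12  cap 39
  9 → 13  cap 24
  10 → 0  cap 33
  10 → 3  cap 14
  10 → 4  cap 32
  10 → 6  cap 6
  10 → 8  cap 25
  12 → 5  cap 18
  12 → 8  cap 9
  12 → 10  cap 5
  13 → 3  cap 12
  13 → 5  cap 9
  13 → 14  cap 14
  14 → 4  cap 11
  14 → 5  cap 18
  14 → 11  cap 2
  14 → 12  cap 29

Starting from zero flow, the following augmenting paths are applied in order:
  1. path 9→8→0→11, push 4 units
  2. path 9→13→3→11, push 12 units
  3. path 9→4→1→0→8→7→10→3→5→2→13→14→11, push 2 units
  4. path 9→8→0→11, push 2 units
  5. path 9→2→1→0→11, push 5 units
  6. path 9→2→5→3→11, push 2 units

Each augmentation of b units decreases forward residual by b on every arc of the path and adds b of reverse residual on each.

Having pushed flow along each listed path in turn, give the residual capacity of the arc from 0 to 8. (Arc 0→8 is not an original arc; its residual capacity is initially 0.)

after path 1 (9→8→0→11, push 4): res(0,8)=4
after path 2 (9→13→3→11, push 12): res(0,8)=4
after path 3 (9→4→1→0→8→7→10→3→5→2→13→14→11, push 2): res(0,8)=2
after path 4 (9→8→0→11, push 2): res(0,8)=4
after path 5 (9→2→1→0→11, push 5): res(0,8)=4
after path 6 (9→2→5→3→11, push 2): res(0,8)=4

Residual capacity of (0,8): 4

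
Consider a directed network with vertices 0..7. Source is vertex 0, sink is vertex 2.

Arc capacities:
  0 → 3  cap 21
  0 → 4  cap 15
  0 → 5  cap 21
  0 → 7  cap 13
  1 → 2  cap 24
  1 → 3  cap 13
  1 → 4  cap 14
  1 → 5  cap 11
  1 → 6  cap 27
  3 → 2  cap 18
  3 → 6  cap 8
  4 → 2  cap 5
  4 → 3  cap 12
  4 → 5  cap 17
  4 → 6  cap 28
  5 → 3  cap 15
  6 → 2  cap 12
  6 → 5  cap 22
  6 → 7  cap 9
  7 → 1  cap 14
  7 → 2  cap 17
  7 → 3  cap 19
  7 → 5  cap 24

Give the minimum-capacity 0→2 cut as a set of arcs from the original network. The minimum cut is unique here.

augment #1: 0→3→2 push 18
augment #2: 0→4→2 push 5
augment #3: 0→7→2 push 13
augment #4: 0→3→6→2 push 3
augment #5: 0→4→6→2 push 9
augment #6: 0→4→6→7→2 push 1
augment #7: 0→5→3→6→7→2 push 3
augment #8: 0→5→3→6→7→1→2 push 2
max flow = 54; residual-reachable set from 0 gives S-side
cut edges (S→T): {(0,4), (0,7), (3,2), (3,6)} total cap 54

Min-cut arcs: {(0,4), (0,7), (3,2), (3,6)} (total capacity 54)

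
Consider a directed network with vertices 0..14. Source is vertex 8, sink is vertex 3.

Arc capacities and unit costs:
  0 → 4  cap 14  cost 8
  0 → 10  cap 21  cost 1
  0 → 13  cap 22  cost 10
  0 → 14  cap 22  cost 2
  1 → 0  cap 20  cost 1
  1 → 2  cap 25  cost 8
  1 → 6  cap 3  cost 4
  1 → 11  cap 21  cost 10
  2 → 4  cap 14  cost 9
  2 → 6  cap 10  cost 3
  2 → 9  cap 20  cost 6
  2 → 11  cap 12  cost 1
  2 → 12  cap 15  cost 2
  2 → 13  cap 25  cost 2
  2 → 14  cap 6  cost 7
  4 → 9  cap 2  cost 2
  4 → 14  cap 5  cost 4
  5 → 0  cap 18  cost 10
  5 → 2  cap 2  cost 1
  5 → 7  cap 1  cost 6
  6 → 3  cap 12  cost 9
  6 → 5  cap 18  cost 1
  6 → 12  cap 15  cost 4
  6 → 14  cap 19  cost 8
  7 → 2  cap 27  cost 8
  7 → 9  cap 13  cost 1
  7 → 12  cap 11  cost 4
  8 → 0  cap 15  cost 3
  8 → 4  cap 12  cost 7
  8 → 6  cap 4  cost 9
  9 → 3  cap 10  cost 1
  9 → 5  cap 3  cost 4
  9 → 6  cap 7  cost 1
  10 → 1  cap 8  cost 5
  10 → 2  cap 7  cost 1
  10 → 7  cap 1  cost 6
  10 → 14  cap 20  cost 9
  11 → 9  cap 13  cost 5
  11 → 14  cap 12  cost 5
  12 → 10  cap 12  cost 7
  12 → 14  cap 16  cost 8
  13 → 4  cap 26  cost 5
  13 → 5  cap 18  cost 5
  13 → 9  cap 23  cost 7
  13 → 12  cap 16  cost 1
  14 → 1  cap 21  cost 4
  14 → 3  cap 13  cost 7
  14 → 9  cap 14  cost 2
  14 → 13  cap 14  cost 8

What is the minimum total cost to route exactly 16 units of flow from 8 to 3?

Minimum cost for 16 units: 154

shortest-cost path #1: 8→0→14→9→3 push 10 @ unit cost 8 (adds 80)
shortest-cost path #2: 8→0→14→3 push 5 @ unit cost 12 (adds 60)
shortest-cost path #3: 8→4→9→14→3 push 1 @ unit cost 14 (adds 14)
total cost = 154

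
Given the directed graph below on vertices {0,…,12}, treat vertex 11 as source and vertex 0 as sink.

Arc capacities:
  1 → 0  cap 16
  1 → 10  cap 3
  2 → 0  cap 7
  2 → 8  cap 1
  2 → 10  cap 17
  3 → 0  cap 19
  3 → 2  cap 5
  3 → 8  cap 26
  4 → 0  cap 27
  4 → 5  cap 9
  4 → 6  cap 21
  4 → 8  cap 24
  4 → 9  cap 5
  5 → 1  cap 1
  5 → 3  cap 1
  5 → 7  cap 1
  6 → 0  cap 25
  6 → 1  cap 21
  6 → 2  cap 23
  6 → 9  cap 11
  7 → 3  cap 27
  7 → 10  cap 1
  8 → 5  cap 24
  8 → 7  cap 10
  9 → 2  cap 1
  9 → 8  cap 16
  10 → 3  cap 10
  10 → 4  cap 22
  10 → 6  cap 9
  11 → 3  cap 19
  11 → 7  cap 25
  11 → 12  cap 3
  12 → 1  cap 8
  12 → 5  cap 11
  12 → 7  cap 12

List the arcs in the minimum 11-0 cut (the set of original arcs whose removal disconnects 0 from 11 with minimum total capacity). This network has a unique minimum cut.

Min-cut arcs: {(3,0), (3,2), (5,1), (7,10), (11,12)} (total capacity 29)

augment #1: 11→3→0 push 19
augment #2: 11→12→1→0 push 3
augment #3: 11→7→3→2→0 push 5
augment #4: 11→7→10→4→0 push 1
augment #5: 11→7→3→8→5→1→0 push 1
max flow = 29; residual-reachable set from 11 gives S-side
cut edges (S→T): {(3,0), (3,2), (5,1), (7,10), (11,12)} total cap 29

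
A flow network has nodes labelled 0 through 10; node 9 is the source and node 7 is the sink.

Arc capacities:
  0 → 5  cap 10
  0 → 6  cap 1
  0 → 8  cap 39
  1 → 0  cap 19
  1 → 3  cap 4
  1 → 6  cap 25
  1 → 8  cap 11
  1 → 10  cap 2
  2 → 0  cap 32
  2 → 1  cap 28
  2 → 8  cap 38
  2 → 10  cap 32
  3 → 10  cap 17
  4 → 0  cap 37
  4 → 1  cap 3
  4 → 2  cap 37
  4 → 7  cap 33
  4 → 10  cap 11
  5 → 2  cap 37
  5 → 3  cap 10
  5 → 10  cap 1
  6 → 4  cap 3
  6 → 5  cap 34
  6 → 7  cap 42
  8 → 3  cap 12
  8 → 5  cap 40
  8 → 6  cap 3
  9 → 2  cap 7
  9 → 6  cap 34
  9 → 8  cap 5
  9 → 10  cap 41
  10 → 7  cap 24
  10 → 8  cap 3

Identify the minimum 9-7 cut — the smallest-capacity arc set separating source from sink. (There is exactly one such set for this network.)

Min-cut arcs: {(6,4), (6,7), (10,7)} (total capacity 69)

augment #1: 9→6→7 push 34
augment #2: 9→10→7 push 24
augment #3: 9→8→6→7 push 3
augment #4: 9→2→0→6→7 push 1
augment #5: 9→2→1→6→7 push 4
augment #6: 9→2→1→6→4→7 push 2
augment #7: 9→8→5→2→1→6→4→7 push 1
max flow = 69; residual-reachable set from 9 gives S-side
cut edges (S→T): {(6,4), (6,7), (10,7)} total cap 69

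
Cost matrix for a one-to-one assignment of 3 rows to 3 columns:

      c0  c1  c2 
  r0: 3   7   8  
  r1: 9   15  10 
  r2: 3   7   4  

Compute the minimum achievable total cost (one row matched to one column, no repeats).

Minimum assignment cost: 20

one of 3 optimal assignments: row0→col0 (cost 3), row1→col2 (cost 10), row2→col1 (cost 7)
total = 3 + 10 + 7 = 20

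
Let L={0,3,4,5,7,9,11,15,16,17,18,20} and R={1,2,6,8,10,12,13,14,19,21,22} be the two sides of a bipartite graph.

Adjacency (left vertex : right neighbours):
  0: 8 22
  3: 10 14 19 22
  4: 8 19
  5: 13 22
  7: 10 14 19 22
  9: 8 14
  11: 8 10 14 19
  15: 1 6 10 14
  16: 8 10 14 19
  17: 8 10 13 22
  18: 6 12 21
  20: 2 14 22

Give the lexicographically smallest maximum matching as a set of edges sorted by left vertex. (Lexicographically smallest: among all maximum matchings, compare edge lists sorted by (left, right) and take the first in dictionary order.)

Lex-smallest maximum matching: {(0,8), (3,10), (4,19), (5,13), (7,14), (15,1), (17,22), (18,6), (20,2)}

|M| = 9 (so the lex-smallest maximum matching has 9 edges)
process left vertices in ascending order; for each, take the smallest-labelled available neighbour that still permits 9 edges overall, or leave it unmatched if none does
lex-smallest matching: {0-8, 3-10, 4-19, 5-13, 7-14, 15-1, 17-22, 18-6, 20-2}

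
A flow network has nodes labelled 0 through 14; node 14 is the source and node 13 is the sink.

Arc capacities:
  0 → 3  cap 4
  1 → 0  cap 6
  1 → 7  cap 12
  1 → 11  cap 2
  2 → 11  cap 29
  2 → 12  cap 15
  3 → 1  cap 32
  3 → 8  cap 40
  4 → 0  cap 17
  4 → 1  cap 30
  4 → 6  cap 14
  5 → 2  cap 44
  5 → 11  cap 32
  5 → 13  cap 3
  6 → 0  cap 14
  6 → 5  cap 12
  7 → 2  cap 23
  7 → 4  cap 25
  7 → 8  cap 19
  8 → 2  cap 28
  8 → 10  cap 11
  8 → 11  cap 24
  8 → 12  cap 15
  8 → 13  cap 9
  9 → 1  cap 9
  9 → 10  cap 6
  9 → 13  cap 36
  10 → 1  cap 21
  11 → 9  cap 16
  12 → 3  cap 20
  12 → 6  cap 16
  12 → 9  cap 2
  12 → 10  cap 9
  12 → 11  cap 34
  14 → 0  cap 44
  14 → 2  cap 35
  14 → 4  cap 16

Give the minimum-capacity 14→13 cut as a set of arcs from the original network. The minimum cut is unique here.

Min-cut arcs: {(5,13), (8,13), (11,9), (12,9)} (total capacity 30)

augment #1: 14→0→3→8→13 push 4
augment #2: 14→2→11→9→13 push 16
augment #3: 14→2→12→9→13 push 2
augment #4: 14→4→6→5→13 push 3
augment #5: 14→2→12→3→8→13 push 5
max flow = 30; residual-reachable set from 14 gives S-side
cut edges (S→T): {(5,13), (8,13), (11,9), (12,9)} total cap 30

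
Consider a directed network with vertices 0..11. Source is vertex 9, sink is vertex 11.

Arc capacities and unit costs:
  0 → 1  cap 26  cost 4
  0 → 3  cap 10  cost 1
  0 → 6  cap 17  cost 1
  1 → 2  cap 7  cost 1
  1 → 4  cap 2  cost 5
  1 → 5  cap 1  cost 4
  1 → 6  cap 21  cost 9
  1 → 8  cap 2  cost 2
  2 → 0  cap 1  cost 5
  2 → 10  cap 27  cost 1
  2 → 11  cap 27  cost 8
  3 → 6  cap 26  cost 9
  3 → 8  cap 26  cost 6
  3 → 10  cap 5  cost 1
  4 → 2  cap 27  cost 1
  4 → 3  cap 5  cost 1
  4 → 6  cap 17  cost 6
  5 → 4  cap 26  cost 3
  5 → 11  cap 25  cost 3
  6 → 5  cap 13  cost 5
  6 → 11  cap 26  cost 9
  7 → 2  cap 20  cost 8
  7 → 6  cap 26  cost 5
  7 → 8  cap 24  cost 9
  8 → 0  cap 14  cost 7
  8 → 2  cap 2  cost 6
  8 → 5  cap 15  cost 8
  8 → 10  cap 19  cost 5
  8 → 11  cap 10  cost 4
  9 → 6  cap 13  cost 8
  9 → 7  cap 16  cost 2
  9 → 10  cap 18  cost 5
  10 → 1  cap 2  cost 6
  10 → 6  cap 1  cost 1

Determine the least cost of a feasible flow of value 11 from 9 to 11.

Minimum cost for 11 units: 164

shortest-cost path #1: 9→10→6→5→11 push 1 @ unit cost 14 (adds 14)
shortest-cost path #2: 9→7→8→11 push 10 @ unit cost 15 (adds 150)
total cost = 164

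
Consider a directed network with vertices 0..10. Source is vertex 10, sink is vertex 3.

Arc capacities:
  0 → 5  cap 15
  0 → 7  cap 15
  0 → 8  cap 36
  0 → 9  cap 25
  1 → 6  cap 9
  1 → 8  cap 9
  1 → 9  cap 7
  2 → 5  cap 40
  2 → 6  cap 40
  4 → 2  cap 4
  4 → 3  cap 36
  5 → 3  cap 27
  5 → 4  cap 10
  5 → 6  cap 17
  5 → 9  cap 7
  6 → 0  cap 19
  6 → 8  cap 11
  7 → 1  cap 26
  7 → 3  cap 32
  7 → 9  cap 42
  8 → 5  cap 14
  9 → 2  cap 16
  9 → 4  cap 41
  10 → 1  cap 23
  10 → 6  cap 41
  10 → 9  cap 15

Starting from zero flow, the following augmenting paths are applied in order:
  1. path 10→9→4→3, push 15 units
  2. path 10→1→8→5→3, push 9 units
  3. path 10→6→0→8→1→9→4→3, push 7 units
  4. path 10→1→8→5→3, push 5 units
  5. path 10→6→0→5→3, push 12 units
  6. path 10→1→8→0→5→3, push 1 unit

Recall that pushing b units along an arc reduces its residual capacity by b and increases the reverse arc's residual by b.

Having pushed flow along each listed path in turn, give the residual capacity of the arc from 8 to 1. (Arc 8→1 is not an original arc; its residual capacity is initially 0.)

after path 1 (10→9→4→3, push 15): res(8,1)=0
after path 2 (10→1→8→5→3, push 9): res(8,1)=9
after path 3 (10→6→0→8→1→9→4→3, push 7): res(8,1)=2
after path 4 (10→1→8→5→3, push 5): res(8,1)=7
after path 5 (10→6→0→5→3, push 12): res(8,1)=7
after path 6 (10→1→8→0→5→3, push 1): res(8,1)=8

Residual capacity of (8,1): 8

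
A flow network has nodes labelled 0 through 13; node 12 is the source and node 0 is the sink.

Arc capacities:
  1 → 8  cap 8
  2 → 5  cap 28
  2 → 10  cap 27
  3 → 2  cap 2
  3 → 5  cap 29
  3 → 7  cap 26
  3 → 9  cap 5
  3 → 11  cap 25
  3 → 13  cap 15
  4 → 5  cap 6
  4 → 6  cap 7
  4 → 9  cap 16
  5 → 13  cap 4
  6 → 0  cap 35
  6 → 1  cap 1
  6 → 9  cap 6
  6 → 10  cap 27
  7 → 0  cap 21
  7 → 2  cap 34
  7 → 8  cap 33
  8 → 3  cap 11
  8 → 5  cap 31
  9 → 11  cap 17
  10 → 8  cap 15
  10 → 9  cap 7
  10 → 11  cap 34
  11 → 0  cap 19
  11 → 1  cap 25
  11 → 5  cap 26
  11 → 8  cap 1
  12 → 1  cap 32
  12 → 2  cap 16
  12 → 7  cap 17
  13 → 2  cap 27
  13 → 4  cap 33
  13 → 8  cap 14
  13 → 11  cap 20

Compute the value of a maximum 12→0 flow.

augment #1: 12→7→0 bottleneck 17, total now 17
augment #2: 12→2→10→11→0 bottleneck 16, total now 33
augment #3: 12→1→8→3→7→0 bottleneck 4, total now 37
augment #4: 12→1→8→3→11→0 bottleneck 3, total now 40
augment #5: 12→1→8→3→13→4→6→0 bottleneck 1, total now 41

Maximum flow value: 41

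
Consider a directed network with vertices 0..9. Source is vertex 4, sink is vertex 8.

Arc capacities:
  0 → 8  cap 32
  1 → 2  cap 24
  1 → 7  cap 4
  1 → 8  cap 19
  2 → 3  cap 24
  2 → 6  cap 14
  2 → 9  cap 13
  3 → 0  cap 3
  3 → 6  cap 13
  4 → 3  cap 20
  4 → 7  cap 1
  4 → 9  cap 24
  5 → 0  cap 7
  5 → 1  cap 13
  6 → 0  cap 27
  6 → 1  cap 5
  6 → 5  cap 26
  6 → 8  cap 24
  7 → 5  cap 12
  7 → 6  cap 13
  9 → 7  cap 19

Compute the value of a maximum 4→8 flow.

Maximum flow value: 36

augment #1: 4→3→0→8 bottleneck 3, total now 3
augment #2: 4→3→6→8 bottleneck 13, total now 16
augment #3: 4→7→6→8 bottleneck 1, total now 17
augment #4: 4→9→7→6→8 bottleneck 10, total now 27
augment #5: 4→9→7→5→0→8 bottleneck 7, total now 34
augment #6: 4→9→7→5→1→8 bottleneck 2, total now 36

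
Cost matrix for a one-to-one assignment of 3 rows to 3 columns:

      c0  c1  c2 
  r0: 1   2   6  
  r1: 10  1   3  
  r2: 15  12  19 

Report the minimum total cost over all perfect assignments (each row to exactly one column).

optimal assignment: row0→col0 (cost 1), row1→col2 (cost 3), row2→col1 (cost 12)
total = 1 + 3 + 12 = 16

Minimum assignment cost: 16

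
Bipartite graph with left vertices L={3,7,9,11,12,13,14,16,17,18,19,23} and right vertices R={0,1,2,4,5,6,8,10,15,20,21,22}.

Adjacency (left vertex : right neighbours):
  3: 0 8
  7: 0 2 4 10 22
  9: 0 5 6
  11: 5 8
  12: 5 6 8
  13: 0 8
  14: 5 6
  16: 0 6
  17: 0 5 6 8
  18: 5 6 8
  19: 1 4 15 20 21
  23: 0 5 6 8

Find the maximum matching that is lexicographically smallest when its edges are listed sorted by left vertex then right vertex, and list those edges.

Lex-smallest maximum matching: {(3,0), (7,2), (9,5), (11,8), (12,6), (19,1)}

|M| = 6 (so the lex-smallest maximum matching has 6 edges)
process left vertices in ascending order; for each, take the smallest-labelled available neighbour that still permits 6 edges overall, or leave it unmatched if none does
lex-smallest matching: {3-0, 7-2, 9-5, 11-8, 12-6, 19-1}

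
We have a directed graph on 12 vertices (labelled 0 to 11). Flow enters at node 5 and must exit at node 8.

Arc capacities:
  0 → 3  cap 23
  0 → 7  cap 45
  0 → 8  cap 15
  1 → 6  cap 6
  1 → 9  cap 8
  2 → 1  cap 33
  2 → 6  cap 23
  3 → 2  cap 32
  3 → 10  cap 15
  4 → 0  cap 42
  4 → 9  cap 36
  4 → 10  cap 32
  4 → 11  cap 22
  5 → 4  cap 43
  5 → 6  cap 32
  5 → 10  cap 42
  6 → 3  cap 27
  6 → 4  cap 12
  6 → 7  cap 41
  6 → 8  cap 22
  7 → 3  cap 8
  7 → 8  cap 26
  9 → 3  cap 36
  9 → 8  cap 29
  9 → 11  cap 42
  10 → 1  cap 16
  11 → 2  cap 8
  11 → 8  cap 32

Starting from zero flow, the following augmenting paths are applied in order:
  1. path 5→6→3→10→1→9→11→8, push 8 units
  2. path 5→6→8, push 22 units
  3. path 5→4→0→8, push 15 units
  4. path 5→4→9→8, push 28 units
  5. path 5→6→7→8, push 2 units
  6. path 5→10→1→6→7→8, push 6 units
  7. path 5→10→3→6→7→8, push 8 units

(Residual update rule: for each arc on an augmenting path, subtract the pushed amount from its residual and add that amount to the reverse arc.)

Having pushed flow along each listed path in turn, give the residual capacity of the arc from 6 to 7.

Residual capacity of (6,7): 25

after path 1 (5→6→3→10→1→9→11→8, push 8): res(6,7)=41
after path 2 (5→6→8, push 22): res(6,7)=41
after path 3 (5→4→0→8, push 15): res(6,7)=41
after path 4 (5→4→9→8, push 28): res(6,7)=41
after path 5 (5→6→7→8, push 2): res(6,7)=39
after path 6 (5→10→1→6→7→8, push 6): res(6,7)=33
after path 7 (5→10→3→6→7→8, push 8): res(6,7)=25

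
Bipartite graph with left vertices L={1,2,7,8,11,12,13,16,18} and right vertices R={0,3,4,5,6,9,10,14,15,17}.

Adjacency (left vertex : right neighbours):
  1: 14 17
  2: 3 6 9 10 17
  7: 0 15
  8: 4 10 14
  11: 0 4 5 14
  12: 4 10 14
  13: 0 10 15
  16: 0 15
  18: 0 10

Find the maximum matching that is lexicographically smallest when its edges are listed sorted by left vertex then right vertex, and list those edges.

|M| = 8 (so the lex-smallest maximum matching has 8 edges)
process left vertices in ascending order; for each, take the smallest-labelled available neighbour that still permits 8 edges overall, or leave it unmatched if none does
lex-smallest matching: {1-17, 2-3, 7-0, 8-4, 11-5, 12-14, 13-10, 16-15}

Lex-smallest maximum matching: {(1,17), (2,3), (7,0), (8,4), (11,5), (12,14), (13,10), (16,15)}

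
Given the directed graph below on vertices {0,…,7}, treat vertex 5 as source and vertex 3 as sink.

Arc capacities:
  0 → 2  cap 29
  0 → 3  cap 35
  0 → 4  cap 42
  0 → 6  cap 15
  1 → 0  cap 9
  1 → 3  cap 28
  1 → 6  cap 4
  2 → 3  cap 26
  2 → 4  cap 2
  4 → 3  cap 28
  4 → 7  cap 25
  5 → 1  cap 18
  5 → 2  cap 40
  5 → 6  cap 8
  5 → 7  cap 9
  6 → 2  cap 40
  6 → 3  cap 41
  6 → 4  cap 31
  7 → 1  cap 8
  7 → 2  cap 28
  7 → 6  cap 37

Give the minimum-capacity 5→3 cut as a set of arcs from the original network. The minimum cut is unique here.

Min-cut arcs: {(2,3), (2,4), (5,1), (5,6), (5,7)} (total capacity 63)

augment #1: 5→1→3 push 18
augment #2: 5→2→3 push 26
augment #3: 5→6→3 push 8
augment #4: 5→2→4→3 push 2
augment #5: 5→7→1→3 push 8
augment #6: 5→7→6→3 push 1
max flow = 63; residual-reachable set from 5 gives S-side
cut edges (S→T): {(2,3), (2,4), (5,1), (5,6), (5,7)} total cap 63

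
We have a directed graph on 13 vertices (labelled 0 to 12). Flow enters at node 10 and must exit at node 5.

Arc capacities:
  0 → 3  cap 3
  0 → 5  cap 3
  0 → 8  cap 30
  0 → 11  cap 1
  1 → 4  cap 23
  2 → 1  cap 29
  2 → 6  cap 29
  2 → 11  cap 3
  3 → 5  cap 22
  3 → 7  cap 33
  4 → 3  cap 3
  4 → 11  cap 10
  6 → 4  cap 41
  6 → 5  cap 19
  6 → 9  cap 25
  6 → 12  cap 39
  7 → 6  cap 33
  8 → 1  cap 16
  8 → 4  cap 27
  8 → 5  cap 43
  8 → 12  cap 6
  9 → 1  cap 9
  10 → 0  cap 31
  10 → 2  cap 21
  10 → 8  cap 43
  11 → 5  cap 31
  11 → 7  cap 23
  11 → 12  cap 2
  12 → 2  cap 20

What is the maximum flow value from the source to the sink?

Maximum flow value: 85

augment #1: 10→0→5 bottleneck 3, total now 3
augment #2: 10→8→5 bottleneck 43, total now 46
augment #3: 10→0→3→5 bottleneck 3, total now 49
augment #4: 10→0→11→5 bottleneck 1, total now 50
augment #5: 10→2→6→5 bottleneck 19, total now 69
augment #6: 10→2→11→5 bottleneck 2, total now 71
augment #7: 10→0→8→4→3→5 bottleneck 3, total now 74
augment #8: 10→0→8→4→11→5 bottleneck 10, total now 84
augment #9: 10→0→8→12→2→11→5 bottleneck 1, total now 85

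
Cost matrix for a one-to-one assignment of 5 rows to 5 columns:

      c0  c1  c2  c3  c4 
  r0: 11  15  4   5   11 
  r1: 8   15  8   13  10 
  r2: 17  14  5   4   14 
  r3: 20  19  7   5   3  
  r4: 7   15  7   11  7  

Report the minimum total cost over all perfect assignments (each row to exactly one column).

Minimum assignment cost: 33

optimal assignment: row0→col2 (cost 4), row1→col1 (cost 15), row2→col3 (cost 4), row3→col4 (cost 3), row4→col0 (cost 7)
total = 4 + 15 + 4 + 3 + 7 = 33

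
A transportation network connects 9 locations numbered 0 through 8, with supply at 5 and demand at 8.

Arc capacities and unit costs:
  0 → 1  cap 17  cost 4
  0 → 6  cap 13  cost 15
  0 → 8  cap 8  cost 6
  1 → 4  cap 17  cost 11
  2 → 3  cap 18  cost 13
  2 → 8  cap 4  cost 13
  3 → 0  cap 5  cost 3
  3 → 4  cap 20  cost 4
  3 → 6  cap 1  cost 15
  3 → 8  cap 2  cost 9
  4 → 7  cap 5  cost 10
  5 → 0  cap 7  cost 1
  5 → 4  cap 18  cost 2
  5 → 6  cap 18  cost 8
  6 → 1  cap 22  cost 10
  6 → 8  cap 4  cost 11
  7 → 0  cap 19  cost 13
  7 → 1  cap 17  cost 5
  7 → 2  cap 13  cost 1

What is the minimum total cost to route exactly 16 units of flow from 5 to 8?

shortest-cost path #1: 5→0→8 push 7 @ unit cost 7 (adds 49)
shortest-cost path #2: 5→6→8 push 4 @ unit cost 19 (adds 76)
shortest-cost path #3: 5→4→7→2→8 push 4 @ unit cost 26 (adds 104)
shortest-cost path #4: 5→4→7→0→8 push 1 @ unit cost 31 (adds 31)
total cost = 260

Minimum cost for 16 units: 260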